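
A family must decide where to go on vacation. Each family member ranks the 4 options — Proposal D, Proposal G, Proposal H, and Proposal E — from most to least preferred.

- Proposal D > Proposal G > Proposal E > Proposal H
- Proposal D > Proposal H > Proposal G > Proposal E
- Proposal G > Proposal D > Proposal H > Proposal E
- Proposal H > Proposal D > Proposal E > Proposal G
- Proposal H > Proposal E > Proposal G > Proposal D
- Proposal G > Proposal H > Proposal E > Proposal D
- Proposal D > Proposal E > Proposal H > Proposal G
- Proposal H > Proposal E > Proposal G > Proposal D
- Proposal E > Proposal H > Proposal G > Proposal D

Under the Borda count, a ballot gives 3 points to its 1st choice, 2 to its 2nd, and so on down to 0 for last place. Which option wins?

Borda scores:
  Proposal D: 3 + 3 + 2 + 2 + 0 + 0 + 3 + 0 + 0 = 13
  Proposal G: 2 + 1 + 3 + 0 + 1 + 3 + 0 + 1 + 1 = 12
  Proposal H: 0 + 2 + 1 + 3 + 3 + 2 + 1 + 3 + 2 = 17
  Proposal E: 1 + 0 + 0 + 1 + 2 + 1 + 2 + 2 + 3 = 12
Proposal H has the highest total.

Proposal H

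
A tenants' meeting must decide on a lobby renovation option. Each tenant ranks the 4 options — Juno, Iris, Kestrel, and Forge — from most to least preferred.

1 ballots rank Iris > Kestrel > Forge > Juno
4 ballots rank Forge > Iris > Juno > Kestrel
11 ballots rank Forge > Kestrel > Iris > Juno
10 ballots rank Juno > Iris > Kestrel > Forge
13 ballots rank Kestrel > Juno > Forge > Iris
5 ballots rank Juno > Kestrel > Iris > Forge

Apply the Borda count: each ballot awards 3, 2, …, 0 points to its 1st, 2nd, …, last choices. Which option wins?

Kestrel

Borda scores:
  Juno: 0 + 4·1 + 11·0 + 10·3 + 13·2 + 5·3 = 75
  Iris: 3 + 4·2 + 11·1 + 10·2 + 13·0 + 5·1 = 47
  Kestrel: 2 + 4·0 + 11·2 + 10·1 + 13·3 + 5·2 = 83
  Forge: 1 + 4·3 + 11·3 + 10·0 + 13·1 + 5·0 = 59
Kestrel has the highest total.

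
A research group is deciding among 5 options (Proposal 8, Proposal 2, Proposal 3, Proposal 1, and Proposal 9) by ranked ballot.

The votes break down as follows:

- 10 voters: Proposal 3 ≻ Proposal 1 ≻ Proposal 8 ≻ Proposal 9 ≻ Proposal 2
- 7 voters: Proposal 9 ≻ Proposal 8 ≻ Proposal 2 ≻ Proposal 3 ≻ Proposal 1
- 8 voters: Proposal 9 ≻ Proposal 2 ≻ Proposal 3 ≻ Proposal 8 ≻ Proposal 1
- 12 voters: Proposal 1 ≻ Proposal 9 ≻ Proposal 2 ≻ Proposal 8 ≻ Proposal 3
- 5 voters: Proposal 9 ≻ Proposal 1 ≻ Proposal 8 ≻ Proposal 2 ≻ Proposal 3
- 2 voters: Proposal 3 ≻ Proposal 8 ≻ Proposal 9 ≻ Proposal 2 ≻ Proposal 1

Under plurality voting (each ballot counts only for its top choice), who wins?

First-place vote totals:
  Proposal 8: 0
  Proposal 2: 0
  Proposal 3: 12
  Proposal 1: 12
  Proposal 9: 20
Proposal 9 has the most first-place votes.

Proposal 9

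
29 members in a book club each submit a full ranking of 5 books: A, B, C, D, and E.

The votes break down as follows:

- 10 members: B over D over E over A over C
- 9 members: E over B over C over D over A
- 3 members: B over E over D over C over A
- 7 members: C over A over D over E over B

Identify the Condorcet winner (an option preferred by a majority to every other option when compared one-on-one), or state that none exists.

No Condorcet winner

Head-to-head results (29 voters total):
A vs B: B wins 22–7.
A vs C: C wins 19–10.
A vs D: D wins 22–7.
A vs E: E wins 22–7.
B vs C: B wins 22–7.
B vs D: B wins 22–7.
B vs E: E wins 16–13.
C vs D: C wins 16–13.
C vs E: E wins 22–7.
D vs E: D wins 17–12.
No candidate beats all others: B beats D beats E beats B, a majority cycle.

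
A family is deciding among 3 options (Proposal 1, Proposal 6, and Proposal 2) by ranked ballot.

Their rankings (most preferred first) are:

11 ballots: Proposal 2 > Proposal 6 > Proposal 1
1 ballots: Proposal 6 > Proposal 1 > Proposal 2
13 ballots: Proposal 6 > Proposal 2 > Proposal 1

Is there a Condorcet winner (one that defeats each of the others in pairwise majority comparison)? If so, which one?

Proposal 6

Head-to-head results (25 voters total):
Proposal 1 vs Proposal 6: Proposal 6 wins 25–0.
Proposal 1 vs Proposal 2: Proposal 2 wins 24–1.
Proposal 6 vs Proposal 2: Proposal 6 wins 14–11.
Proposal 6 beats each rival — Proposal 1 (25–0), Proposal 2 (14–11) — so Proposal 6 is the Condorcet winner.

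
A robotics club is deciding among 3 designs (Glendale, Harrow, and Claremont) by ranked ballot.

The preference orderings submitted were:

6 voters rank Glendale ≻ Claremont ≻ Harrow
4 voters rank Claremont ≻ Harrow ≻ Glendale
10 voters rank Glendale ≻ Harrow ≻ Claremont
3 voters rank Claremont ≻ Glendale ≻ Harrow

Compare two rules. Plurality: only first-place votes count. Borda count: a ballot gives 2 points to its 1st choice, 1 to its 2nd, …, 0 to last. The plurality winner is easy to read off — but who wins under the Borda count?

Plurality first-place counts: Glendale 16, Harrow 0, Claremont 7 → Glendale.
Borda totals: Glendale 35, Harrow 14, Claremont 20 → Glendale.

Glendale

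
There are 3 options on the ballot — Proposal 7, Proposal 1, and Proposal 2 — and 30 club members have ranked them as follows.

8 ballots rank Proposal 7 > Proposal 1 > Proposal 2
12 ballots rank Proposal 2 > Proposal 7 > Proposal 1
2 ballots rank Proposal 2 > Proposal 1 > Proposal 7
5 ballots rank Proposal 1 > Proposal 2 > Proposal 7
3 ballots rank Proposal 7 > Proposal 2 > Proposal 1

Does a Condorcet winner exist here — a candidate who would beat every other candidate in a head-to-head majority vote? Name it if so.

Head-to-head results (30 voters total):
Proposal 7 vs Proposal 1: Proposal 7 wins 23–7.
Proposal 7 vs Proposal 2: Proposal 2 wins 19–11.
Proposal 1 vs Proposal 2: Proposal 2 wins 17–13.
Proposal 2 beats each rival — Proposal 7 (19–11), Proposal 1 (17–13) — so Proposal 2 is the Condorcet winner.

Proposal 2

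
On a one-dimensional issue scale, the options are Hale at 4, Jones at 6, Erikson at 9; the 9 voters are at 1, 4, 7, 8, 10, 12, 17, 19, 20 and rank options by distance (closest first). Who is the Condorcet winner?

With single-peaked preferences on a line, the Condorcet winner is the candidate closest to the median voter.
The median voter (position 10) is closest to Erikson at 9.
Check: Erikson vs Hale — voters closer to Erikson: 7 of 9.

Erikson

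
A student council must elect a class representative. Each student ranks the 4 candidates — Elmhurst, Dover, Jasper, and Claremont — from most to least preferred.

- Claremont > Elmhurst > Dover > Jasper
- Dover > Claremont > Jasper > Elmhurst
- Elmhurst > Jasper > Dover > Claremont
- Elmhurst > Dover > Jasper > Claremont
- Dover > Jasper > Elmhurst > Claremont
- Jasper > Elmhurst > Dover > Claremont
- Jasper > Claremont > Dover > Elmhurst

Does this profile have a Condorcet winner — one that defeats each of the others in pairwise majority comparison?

No

Head-to-head results (7 voters total):
Elmhurst vs Dover: Elmhurst wins 4–3.
Elmhurst vs Jasper: Jasper wins 4–3.
Elmhurst vs Claremont: Elmhurst wins 4–3.
Dover vs Jasper: Dover wins 4–3.
Dover vs Claremont: Dover wins 5–2.
Jasper vs Claremont: Jasper wins 5–2.
No candidate beats all others: Elmhurst beats Dover beats Jasper beats Elmhurst, a majority cycle.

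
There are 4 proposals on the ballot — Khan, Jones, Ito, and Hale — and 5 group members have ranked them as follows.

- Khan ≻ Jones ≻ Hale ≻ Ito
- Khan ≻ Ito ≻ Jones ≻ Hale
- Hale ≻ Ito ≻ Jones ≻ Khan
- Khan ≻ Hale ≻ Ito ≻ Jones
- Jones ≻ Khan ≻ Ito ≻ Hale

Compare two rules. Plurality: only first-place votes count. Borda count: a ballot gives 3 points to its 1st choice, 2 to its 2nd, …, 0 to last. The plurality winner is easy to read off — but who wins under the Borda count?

Khan

Plurality first-place counts: Khan 3, Jones 1, Ito 0, Hale 1 → Khan.
Borda totals: Khan 11, Jones 7, Ito 6, Hale 6 → Khan.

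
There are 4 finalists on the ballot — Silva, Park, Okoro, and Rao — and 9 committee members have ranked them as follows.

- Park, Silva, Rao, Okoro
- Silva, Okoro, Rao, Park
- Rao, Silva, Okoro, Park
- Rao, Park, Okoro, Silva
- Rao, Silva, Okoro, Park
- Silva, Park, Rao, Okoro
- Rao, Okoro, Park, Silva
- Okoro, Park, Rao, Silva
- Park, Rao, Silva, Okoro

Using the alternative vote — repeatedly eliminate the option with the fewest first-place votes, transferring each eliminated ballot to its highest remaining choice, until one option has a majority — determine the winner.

Rao

Round 1: Rao 4, Silva 2, Park 2, Okoro 1. Okoro has the fewest and is eliminated.
Round 2: Rao 4, Park 3, Silva 2. Silva has the fewest and is eliminated.
Round 3: Rao 5, Park 4. Rao has a majority.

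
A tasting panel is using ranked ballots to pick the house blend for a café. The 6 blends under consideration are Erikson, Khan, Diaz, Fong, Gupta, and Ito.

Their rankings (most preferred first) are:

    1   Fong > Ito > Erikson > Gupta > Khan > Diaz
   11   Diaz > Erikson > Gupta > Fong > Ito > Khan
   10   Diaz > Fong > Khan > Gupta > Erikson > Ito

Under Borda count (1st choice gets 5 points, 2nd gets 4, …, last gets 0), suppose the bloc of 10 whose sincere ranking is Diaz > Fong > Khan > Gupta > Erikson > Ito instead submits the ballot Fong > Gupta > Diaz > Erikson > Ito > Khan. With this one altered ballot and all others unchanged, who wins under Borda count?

Diaz

Borda totals with the altered ballot: Erikson 67, Khan 1, Diaz 85, Fong 77, Gupta 75, Ito 25.
The winner is unchanged: still Diaz.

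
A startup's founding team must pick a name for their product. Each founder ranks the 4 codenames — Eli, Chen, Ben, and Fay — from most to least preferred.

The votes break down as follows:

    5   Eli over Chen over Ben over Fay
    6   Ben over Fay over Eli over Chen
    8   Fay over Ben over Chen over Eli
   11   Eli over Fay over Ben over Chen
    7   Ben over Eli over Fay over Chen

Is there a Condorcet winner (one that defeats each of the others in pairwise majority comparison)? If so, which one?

None — there is no Condorcet winner

Head-to-head results (37 voters total):
Eli vs Chen: Eli wins 29–8.
Eli vs Ben: Ben wins 21–16.
Eli vs Fay: Eli wins 23–14.
Chen vs Ben: Ben wins 32–5.
Chen vs Fay: Fay wins 32–5.
Ben vs Fay: Fay wins 19–18.
No candidate beats all others: Eli beats Fay beats Ben beats Eli, a majority cycle.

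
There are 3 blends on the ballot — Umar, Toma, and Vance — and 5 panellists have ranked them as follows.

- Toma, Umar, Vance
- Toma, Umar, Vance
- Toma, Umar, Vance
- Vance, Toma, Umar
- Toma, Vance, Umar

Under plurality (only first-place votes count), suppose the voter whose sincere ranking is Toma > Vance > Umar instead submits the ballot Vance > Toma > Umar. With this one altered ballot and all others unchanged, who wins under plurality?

Toma

First-place totals with the altered ballot: Umar 0, Toma 3, Vance 2.
The winner is unchanged: still Toma.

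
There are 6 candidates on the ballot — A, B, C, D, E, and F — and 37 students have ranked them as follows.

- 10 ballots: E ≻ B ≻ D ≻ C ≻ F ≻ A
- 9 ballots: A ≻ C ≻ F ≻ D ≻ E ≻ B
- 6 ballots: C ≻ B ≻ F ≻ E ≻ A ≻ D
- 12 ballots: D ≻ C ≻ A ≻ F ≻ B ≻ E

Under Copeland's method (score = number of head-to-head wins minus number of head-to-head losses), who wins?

D

Pairwise results:
  A vs B: A wins 21–16.
  A vs C: C wins 28–9.
  A vs D: D wins 22–15.
  A vs E: A wins 21–16.
  A vs F: A wins 21–16.
  B vs C: C wins 27–10.
  B vs D: D wins 21–16.
  B vs E: E wins 19–18.
  B vs F: F wins 21–16.
  C vs D: D wins 22–15.
  C vs E: C wins 27–10.
  C vs F: C wins 37–0.
  D vs E: D wins 21–16.
  D vs F: D wins 22–15.
  E vs F: F wins 27–10.
Copeland scores (wins − losses):
  A: 3 − 2 = 1
  B: 0 − 5 = -5
  C: 4 − 1 = 3
  D: 5 − 0 = 5
  E: 1 − 4 = -3
  F: 2 − 3 = -1
D has the best Copeland score.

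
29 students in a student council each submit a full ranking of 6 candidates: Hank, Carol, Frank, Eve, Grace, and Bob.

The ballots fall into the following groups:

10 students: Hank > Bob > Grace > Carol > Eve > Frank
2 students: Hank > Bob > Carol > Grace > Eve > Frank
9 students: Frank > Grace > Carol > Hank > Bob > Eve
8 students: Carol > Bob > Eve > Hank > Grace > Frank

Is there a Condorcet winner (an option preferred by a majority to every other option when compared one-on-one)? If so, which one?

No Condorcet winner

Head-to-head results (29 voters total):
Hank vs Carol: Carol wins 17–12.
Hank vs Frank: Hank wins 20–9.
Hank vs Eve: Hank wins 21–8.
Hank vs Grace: Hank wins 20–9.
Hank vs Bob: Hank wins 21–8.
Carol vs Frank: Carol wins 20–9.
Carol vs Eve: Carol wins 29–0.
Carol vs Grace: Grace wins 19–10.
Carol vs Bob: Carol wins 17–12.
Frank vs Eve: Eve wins 20–9.
Frank vs Grace: Grace wins 20–9.
Frank vs Bob: Bob wins 20–9.
Eve vs Grace: Grace wins 21–8.
Eve vs Bob: Bob wins 29–0.
Grace vs Bob: Bob wins 20–9.
No candidate beats all others: Hank beats Grace beats Carol beats Hank, a majority cycle.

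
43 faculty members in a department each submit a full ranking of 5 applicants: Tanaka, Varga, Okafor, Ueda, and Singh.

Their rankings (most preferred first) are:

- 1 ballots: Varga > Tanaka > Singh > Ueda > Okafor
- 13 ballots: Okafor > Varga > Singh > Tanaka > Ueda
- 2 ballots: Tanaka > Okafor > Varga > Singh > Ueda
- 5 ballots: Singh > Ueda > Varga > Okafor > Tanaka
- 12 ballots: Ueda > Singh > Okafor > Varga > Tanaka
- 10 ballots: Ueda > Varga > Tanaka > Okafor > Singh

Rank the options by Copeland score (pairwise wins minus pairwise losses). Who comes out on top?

Ueda

Pairwise results:
  Tanaka vs Varga: Varga wins 41–2.
  Tanaka vs Okafor: Okafor wins 30–13.
  Tanaka vs Ueda: Ueda wins 27–16.
  Tanaka vs Singh: Singh wins 30–13.
  Varga vs Okafor: Okafor wins 27–16.
  Varga vs Ueda: Ueda wins 27–16.
  Varga vs Singh: Varga wins 26–17.
  Okafor vs Ueda: Ueda wins 28–15.
  Okafor vs Singh: Okafor wins 25–18.
  Ueda vs Singh: Ueda wins 22–21.
Copeland scores (wins − losses):
  Tanaka: 0 − 4 = -4
  Varga: 2 − 2 = 0
  Okafor: 3 − 1 = 2
  Ueda: 4 − 0 = 4
  Singh: 1 − 3 = -2
Ueda has the best Copeland score.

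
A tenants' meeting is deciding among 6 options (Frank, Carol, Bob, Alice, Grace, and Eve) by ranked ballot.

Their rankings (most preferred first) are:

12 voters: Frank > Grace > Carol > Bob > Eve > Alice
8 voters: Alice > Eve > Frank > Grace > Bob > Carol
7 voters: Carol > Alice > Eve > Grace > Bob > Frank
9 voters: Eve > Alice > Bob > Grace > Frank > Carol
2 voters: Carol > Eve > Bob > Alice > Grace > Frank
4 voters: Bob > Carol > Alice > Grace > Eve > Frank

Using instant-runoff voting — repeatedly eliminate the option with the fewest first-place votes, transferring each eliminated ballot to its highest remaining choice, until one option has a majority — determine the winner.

Carol

Round 1: Frank 12, Carol 9, Eve 9, Alice 8, Bob 4, Grace 0. Grace has the fewest and is eliminated.
Round 2: Frank 12, Carol 9, Eve 9, Alice 8, Bob 4. Bob has the fewest and is eliminated.
Round 3: Carol 13, Frank 12, Eve 9, Alice 8. Alice has the fewest and is eliminated.
Round 4: Eve 17, Carol 13, Frank 12. Frank has the fewest and is eliminated.
Round 5: Carol 25, Eve 17. Carol has a majority.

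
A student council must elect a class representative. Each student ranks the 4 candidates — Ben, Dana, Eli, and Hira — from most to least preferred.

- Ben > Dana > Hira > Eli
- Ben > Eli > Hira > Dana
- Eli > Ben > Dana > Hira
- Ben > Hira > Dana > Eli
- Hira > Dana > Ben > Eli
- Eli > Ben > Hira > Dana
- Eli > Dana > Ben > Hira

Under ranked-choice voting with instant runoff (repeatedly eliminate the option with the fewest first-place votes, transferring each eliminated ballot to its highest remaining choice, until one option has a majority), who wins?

Ben

Round 1: Ben 3, Eli 3, Hira 1, Dana 0. Dana has the fewest and is eliminated.
Round 2: Ben 3, Eli 3, Hira 1. Hira has the fewest and is eliminated.
Round 3: Ben 4, Eli 3. Ben has a majority.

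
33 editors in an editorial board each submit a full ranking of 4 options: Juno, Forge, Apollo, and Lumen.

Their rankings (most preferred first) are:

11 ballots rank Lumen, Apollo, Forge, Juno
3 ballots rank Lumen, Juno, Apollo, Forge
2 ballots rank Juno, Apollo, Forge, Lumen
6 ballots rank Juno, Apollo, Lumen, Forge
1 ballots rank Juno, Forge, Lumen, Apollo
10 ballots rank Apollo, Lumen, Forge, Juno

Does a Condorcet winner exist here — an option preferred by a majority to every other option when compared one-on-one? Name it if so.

Head-to-head results (33 voters total):
Juno vs Forge: Forge wins 21–12.
Juno vs Apollo: Apollo wins 21–12.
Juno vs Lumen: Lumen wins 24–9.
Forge vs Apollo: Apollo wins 32–1.
Forge vs Lumen: Lumen wins 30–3.
Apollo vs Lumen: Apollo wins 18–15.
Apollo beats each rival — Juno (21–12), Forge (32–1), Lumen (18–15) — so Apollo is the Condorcet winner.

Apollo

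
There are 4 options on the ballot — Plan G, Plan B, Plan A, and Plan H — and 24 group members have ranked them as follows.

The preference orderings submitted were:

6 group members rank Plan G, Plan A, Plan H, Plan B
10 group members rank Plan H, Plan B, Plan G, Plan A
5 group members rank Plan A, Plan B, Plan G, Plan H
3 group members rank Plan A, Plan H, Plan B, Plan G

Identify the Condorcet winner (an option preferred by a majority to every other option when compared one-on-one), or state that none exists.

Head-to-head results (24 voters total):
Plan G vs Plan B: Plan B wins 18–6.
Plan G vs Plan A: Plan G wins 16–8.
Plan G vs Plan H: Plan H wins 13–11.
Plan B vs Plan A: Plan A wins 14–10.
Plan B vs Plan H: Plan H wins 19–5.
Plan A vs Plan H: Plan A wins 14–10.
No candidate beats all others: Plan G beats Plan A beats Plan B beats Plan G, a majority cycle.

There is no Condorcet winner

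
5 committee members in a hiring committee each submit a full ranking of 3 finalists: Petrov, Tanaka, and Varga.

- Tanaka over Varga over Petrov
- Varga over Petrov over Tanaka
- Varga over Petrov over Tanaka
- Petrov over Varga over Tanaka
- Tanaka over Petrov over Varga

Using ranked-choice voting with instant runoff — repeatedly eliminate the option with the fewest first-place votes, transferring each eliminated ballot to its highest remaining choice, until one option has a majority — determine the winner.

Varga

Round 1: Tanaka 2, Varga 2, Petrov 1. Petrov has the fewest and is eliminated.
Round 2: Varga 3, Tanaka 2. Varga has a majority.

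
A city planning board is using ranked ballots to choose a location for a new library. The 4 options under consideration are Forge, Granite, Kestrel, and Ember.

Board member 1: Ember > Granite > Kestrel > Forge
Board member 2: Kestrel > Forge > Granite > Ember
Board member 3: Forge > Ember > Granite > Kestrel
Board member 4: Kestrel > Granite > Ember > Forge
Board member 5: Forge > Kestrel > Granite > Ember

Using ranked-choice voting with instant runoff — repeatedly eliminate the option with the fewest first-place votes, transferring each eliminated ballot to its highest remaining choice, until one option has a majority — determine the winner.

Round 1: Forge 2, Kestrel 2, Ember 1, Granite 0. Granite has the fewest and is eliminated.
Round 2: Forge 2, Kestrel 2, Ember 1. Ember has the fewest and is eliminated.
Round 3: Kestrel 3, Forge 2. Kestrel has a majority.

Kestrel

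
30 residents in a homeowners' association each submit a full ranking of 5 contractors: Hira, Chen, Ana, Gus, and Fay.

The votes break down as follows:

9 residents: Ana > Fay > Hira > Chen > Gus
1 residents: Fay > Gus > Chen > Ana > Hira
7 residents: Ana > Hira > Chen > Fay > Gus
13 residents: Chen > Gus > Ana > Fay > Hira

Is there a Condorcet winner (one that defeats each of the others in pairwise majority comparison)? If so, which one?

Head-to-head results (30 voters total):
Hira vs Chen: Hira wins 16–14.
Hira vs Ana: Ana wins 30–0.
Hira vs Gus: Hira wins 16–14.
Hira vs Fay: Fay wins 23–7.
Chen vs Ana: Ana wins 16–14.
Chen vs Gus: Chen wins 29–1.
Chen vs Fay: Chen wins 20–10.
Ana vs Gus: Ana wins 16–14.
Ana vs Fay: Ana wins 29–1.
Gus vs Fay: Fay wins 17–13.
Ana beats each rival — Hira (30–0), Chen (16–14), Gus (16–14), Fay (29–1) — so Ana is the Condorcet winner.

Ana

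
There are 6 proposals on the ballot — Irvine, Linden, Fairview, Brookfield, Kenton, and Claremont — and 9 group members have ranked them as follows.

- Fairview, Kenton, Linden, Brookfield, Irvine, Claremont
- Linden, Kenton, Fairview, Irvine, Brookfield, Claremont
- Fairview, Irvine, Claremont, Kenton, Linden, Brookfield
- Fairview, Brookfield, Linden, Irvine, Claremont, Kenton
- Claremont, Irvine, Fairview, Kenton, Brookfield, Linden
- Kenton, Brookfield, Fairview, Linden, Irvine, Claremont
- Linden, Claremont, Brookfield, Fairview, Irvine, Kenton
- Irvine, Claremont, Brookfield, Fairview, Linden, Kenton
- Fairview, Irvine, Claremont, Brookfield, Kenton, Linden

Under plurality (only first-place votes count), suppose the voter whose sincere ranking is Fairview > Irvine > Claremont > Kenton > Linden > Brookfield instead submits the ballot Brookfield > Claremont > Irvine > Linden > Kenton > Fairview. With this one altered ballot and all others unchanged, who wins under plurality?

First-place totals with the altered ballot: Irvine 1, Linden 2, Fairview 3, Brookfield 1, Kenton 1, Claremont 1.
The winner is unchanged: still Fairview.

Fairview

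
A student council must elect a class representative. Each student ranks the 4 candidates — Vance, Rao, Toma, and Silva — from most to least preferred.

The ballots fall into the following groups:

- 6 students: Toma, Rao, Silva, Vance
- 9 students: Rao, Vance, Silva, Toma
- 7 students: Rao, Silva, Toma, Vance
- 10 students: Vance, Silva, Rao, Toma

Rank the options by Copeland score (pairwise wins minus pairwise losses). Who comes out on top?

Rao

Pairwise results:
  Vance vs Rao: Rao wins 22–10.
  Vance vs Toma: Vance wins 19–13.
  Vance vs Silva: Vance wins 19–13.
  Rao vs Toma: Rao wins 26–6.
  Rao vs Silva: Rao wins 22–10.
  Toma vs Silva: Silva wins 26–6.
Copeland scores (wins − losses):
  Vance: 2 − 1 = 1
  Rao: 3 − 0 = 3
  Toma: 0 − 3 = -3
  Silva: 1 − 2 = -1
Rao has the best Copeland score.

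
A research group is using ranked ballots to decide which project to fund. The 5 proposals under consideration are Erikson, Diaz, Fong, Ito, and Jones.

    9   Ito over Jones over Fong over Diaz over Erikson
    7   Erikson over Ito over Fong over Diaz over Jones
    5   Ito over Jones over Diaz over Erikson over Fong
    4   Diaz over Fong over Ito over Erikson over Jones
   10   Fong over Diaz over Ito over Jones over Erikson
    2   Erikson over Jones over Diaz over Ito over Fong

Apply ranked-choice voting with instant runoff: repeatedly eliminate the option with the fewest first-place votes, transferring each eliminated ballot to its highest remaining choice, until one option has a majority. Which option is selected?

Round 1: Ito 14, Fong 10, Erikson 9, Diaz 4, Jones 0. Jones has the fewest and is eliminated.
Round 2: Ito 14, Fong 10, Erikson 9, Diaz 4. Diaz has the fewest and is eliminated.
Round 3: Fong 14, Ito 14, Erikson 9. Erikson has the fewest and is eliminated.
Round 4: Ito 23, Fong 14. Ito has a majority.

Ito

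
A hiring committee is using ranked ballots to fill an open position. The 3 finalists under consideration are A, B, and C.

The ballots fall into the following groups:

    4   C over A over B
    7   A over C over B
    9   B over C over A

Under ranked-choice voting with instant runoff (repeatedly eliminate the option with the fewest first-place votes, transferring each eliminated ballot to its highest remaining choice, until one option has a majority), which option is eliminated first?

C

Round 1: B 9, A 7, C 4. C has the fewest and is eliminated.
Round 2: A 11, B 9. A has a majority.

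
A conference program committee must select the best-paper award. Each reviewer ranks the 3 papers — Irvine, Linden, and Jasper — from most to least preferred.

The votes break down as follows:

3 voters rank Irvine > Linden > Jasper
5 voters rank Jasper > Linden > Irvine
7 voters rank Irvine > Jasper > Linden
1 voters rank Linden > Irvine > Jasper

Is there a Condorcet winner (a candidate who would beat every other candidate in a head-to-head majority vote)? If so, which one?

Head-to-head results (16 voters total):
Irvine vs Linden: Irvine wins 10–6.
Irvine vs Jasper: Irvine wins 11–5.
Linden vs Jasper: Jasper wins 12–4.
Irvine beats each rival — Linden (10–6), Jasper (11–5) — so Irvine is the Condorcet winner.

Irvine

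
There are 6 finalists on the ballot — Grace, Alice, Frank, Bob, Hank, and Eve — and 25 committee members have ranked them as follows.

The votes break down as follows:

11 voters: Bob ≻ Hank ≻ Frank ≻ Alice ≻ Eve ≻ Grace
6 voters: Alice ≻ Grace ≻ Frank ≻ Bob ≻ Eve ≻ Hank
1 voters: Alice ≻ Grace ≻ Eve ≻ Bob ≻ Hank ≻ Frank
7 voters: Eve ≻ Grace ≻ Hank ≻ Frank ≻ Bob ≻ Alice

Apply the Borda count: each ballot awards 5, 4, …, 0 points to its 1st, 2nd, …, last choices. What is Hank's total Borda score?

Borda scores:
  Grace: 11·0 + 6·4 + 4 + 7·4 = 56
  Alice: 11·2 + 6·5 + 5 + 7·0 = 57
  Frank: 11·3 + 6·3 + 0 + 7·2 = 65
  Bob: 11·5 + 6·2 + 2 + 7·1 = 76
  Hank: 11·4 + 6·0 + 1 + 7·3 = 66
  Eve: 11·1 + 6·1 + 3 + 7·5 = 55

66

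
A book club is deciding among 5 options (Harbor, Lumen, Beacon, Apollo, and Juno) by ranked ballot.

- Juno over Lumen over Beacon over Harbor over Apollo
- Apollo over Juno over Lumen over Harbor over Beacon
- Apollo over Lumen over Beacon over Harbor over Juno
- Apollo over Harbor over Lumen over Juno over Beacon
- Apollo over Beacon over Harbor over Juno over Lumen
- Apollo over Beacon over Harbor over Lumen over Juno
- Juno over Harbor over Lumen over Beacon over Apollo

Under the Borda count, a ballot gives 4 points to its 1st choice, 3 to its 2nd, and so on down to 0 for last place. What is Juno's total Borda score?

Borda scores:
  Harbor: 1 + 1 + 1 + 3 + 2 + 2 + 3 = 13
  Lumen: 3 + 2 + 3 + 2 + 0 + 1 + 2 = 13
  Beacon: 2 + 0 + 2 + 0 + 3 + 3 + 1 = 11
  Apollo: 0 + 4 + 4 + 4 + 4 + 4 + 0 = 20
  Juno: 4 + 3 + 0 + 1 + 1 + 0 + 4 = 13

13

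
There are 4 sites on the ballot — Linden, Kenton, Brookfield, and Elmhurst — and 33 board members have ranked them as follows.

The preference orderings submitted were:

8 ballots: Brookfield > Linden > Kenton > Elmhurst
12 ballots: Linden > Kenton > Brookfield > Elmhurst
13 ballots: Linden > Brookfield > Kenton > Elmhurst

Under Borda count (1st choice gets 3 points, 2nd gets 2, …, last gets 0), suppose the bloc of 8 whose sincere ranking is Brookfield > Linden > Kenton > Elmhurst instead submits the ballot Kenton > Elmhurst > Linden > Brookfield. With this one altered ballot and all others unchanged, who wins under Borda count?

Borda totals with the altered ballot: Linden 83, Kenton 61, Brookfield 38, Elmhurst 16.
The winner is unchanged: still Linden.

Linden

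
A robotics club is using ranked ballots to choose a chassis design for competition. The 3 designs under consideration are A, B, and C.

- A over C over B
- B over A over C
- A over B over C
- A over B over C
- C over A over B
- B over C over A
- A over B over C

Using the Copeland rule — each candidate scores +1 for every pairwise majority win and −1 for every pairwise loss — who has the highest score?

A

Pairwise results:
  A vs B: A wins 5–2.
  A vs C: A wins 5–2.
  B vs C: B wins 5–2.
Copeland scores (wins − losses):
  A: 2 − 0 = 2
  B: 1 − 1 = 0
  C: 0 − 2 = -2
A has the best Copeland score.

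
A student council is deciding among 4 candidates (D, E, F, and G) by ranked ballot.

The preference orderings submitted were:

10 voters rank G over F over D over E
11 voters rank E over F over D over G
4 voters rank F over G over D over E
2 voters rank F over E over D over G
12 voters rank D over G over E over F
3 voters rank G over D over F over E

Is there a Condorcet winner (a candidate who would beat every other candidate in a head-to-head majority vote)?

Head-to-head results (42 voters total):
D vs E: D wins 29–13.
D vs F: F wins 27–15.
D vs G: D wins 25–17.
E vs F: E wins 23–19.
E vs G: G wins 29–13.
F vs G: G wins 25–17.
No candidate beats all others: D beats E beats F beats D, a majority cycle.

No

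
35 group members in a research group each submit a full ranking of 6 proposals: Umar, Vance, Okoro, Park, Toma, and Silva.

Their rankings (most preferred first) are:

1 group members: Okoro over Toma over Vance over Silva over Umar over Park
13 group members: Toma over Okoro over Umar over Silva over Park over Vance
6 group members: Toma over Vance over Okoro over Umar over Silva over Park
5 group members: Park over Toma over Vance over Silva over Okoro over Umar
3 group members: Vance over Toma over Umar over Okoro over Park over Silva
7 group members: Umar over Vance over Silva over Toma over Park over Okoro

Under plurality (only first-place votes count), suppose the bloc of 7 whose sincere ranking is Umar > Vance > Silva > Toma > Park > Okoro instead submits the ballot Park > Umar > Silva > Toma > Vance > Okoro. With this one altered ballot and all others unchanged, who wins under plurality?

First-place totals with the altered ballot: Umar 0, Vance 3, Okoro 1, Park 12, Toma 19, Silva 0.
The winner is unchanged: still Toma.

Toma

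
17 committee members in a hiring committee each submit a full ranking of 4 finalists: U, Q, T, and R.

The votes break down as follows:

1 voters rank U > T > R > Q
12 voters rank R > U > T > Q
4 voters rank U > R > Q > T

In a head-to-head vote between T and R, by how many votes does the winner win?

15

Ballots ranking T above R: 1.
Ballots ranking R above T: 12+4 = 16.
R wins 16–1, a margin of 15.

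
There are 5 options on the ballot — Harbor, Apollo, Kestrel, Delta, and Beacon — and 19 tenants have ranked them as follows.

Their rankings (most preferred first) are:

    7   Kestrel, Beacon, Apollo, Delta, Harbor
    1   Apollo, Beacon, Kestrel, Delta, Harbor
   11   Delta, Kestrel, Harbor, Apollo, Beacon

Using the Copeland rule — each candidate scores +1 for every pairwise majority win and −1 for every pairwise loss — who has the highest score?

Pairwise results:
  Harbor vs Apollo: Harbor wins 11–8.
  Harbor vs Kestrel: Kestrel wins 19–0.
  Harbor vs Delta: Delta wins 19–0.
  Harbor vs Beacon: Harbor wins 11–8.
  Apollo vs Kestrel: Kestrel wins 18–1.
  Apollo vs Delta: Delta wins 11–8.
  Apollo vs Beacon: Apollo wins 12–7.
  Kestrel vs Delta: Delta wins 11–8.
  Kestrel vs Beacon: Kestrel wins 18–1.
  Delta vs Beacon: Delta wins 11–8.
Copeland scores (wins − losses):
  Harbor: 2 − 2 = 0
  Apollo: 1 − 3 = -2
  Kestrel: 3 − 1 = 2
  Delta: 4 − 0 = 4
  Beacon: 0 − 4 = -4
Delta has the best Copeland score.

Delta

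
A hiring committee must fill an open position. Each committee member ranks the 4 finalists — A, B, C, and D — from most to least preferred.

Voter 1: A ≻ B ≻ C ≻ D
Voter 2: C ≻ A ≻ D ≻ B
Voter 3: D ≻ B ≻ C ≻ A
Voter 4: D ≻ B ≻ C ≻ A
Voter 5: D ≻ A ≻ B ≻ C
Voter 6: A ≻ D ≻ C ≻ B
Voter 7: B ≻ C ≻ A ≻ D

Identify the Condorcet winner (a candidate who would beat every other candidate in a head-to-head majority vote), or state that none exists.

Head-to-head results (7 voters total):
A vs B: A wins 4–3.
A vs C: C wins 4–3.
A vs D: A wins 4–3.
B vs C: B wins 5–2.
B vs D: D wins 5–2.
C vs D: D wins 4–3.
No candidate beats all others: A beats B beats C beats A, a majority cycle.

No Condorcet winner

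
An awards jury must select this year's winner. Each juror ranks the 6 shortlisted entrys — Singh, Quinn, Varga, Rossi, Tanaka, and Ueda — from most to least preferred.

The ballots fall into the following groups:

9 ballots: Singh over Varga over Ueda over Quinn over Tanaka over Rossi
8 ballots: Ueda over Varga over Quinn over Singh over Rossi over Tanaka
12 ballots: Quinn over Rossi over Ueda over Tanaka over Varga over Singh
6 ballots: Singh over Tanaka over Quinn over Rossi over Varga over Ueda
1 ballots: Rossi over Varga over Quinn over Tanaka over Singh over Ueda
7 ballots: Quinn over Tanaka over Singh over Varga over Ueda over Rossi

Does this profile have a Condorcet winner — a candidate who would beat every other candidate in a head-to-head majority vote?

Head-to-head results (43 voters total):
Singh vs Quinn: Quinn wins 28–15.
Singh vs Varga: Singh wins 22–21.
Singh vs Rossi: Singh wins 30–13.
Singh vs Tanaka: Singh wins 23–20.
Singh vs Ueda: Singh wins 23–20.
Quinn vs Varga: Quinn wins 25–18.
Quinn vs Rossi: Quinn wins 42–1.
Quinn vs Tanaka: Quinn wins 37–6.
Quinn vs Ueda: Quinn wins 26–17.
Varga vs Rossi: Varga wins 24–19.
Varga vs Tanaka: Tanaka wins 25–18.
Varga vs Ueda: Varga wins 23–20.
Rossi vs Tanaka: Tanaka wins 22–21.
Rossi vs Ueda: Ueda wins 24–19.
Tanaka vs Ueda: Ueda wins 29–14.
Quinn beats each rival — Singh (28–15), Varga (25–18), Rossi (42–1), Tanaka (37–6), Ueda (26–17) — so Quinn is the Condorcet winner.

Yes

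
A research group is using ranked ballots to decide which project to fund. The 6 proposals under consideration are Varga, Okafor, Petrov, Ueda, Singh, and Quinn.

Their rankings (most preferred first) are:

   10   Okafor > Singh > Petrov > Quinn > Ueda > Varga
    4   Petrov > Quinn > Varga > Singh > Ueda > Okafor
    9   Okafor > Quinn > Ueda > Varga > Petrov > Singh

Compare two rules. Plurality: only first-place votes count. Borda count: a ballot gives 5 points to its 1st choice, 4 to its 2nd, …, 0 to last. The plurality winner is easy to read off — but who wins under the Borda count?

Plurality first-place counts: Varga 0, Okafor 19, Petrov 4, Ueda 0, Singh 0, Quinn 0 → Okafor.
Borda totals: Varga 30, Okafor 95, Petrov 59, Ueda 41, Singh 48, Quinn 72 → Okafor.

Okafor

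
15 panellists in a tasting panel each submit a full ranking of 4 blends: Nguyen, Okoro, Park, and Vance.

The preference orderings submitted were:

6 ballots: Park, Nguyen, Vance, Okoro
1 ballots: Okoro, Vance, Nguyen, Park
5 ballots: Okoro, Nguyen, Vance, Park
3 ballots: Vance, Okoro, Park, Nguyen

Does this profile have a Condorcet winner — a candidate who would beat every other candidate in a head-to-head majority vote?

No

Head-to-head results (15 voters total):
Nguyen vs Okoro: Okoro wins 9–6.
Nguyen vs Park: Park wins 9–6.
Nguyen vs Vance: Nguyen wins 11–4.
Okoro vs Park: Okoro wins 9–6.
Okoro vs Vance: Vance wins 9–6.
Park vs Vance: Vance wins 9–6.
No candidate beats all others: Nguyen beats Vance beats Okoro beats Nguyen, a majority cycle.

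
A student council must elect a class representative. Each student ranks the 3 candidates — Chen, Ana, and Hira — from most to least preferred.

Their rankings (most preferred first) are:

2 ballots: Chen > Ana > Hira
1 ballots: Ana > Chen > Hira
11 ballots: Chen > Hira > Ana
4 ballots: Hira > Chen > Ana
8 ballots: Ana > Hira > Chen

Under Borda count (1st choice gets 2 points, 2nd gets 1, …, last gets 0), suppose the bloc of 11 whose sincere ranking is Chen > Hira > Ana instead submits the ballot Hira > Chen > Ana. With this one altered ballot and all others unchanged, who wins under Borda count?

Hira

Borda totals with the altered ballot: Chen 20, Ana 20, Hira 38.
The switch changes the winner from Chen to Hira.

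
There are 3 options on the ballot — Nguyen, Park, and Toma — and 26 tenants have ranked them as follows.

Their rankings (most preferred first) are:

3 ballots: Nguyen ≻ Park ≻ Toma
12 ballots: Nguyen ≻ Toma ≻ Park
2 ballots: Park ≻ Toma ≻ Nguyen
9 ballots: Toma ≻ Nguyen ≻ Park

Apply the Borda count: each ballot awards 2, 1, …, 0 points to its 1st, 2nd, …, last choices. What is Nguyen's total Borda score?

Borda scores:
  Nguyen: 3·2 + 12·2 + 2·0 + 9·1 = 39
  Park: 3·1 + 12·0 + 2·2 + 9·0 = 7
  Toma: 3·0 + 12·1 + 2·1 + 9·2 = 32

39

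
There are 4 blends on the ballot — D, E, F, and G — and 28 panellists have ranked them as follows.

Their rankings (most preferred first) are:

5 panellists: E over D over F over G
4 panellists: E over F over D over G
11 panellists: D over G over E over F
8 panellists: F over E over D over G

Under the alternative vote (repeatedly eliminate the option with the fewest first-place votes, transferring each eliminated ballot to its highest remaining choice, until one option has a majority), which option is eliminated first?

Round 1: D 11, E 9, F 8, G 0. G has the fewest and is eliminated.
Round 2: D 11, E 9, F 8. F has the fewest and is eliminated.
Round 3: E 17, D 11. E has a majority.

G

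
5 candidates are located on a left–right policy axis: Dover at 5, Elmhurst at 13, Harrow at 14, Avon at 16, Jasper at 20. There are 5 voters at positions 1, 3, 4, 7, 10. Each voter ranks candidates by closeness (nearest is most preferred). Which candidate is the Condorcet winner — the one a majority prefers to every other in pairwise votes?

Dover

With single-peaked preferences on a line, the Condorcet winner is the candidate closest to the median voter.
The median voter (position 4) is closest to Dover at 5.
Check: Dover vs Harrow — voters closer to Dover: 4 of 5.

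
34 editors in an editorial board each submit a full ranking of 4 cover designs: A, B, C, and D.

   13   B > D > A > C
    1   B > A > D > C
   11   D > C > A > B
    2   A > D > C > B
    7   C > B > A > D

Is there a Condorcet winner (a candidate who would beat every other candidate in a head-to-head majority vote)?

No

Head-to-head results (34 voters total):
A vs B: B wins 21–13.
A vs C: C wins 18–16.
A vs D: D wins 24–10.
B vs C: C wins 20–14.
B vs D: B wins 21–13.
C vs D: D wins 27–7.
No candidate beats all others: B beats D beats C beats B, a majority cycle.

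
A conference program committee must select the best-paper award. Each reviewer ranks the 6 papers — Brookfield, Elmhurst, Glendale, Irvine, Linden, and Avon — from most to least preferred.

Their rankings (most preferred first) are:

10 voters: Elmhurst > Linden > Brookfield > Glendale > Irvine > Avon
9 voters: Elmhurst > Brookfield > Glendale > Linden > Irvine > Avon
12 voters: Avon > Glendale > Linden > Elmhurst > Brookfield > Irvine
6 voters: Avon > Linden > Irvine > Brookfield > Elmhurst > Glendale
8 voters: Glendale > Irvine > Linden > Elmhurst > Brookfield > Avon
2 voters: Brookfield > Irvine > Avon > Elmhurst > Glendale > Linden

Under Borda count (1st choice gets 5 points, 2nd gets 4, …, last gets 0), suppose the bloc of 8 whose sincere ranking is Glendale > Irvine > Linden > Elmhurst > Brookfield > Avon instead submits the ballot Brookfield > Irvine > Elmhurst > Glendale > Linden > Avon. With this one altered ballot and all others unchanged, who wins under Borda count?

Elmhurst

Borda totals with the altered ballot: Brookfield 140, Elmhurst 153, Glendale 113, Irvine 77, Linden 126, Avon 96.
The winner is unchanged: still Elmhurst.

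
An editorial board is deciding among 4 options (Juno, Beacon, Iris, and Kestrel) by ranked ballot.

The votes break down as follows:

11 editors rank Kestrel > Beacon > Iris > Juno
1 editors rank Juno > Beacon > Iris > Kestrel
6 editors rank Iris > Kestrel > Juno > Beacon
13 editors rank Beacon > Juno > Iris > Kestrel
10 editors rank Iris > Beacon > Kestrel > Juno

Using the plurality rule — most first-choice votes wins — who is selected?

First-place vote totals:
  Juno: 1
  Beacon: 13
  Iris: 16
  Kestrel: 11
Iris has the most first-place votes.

Iris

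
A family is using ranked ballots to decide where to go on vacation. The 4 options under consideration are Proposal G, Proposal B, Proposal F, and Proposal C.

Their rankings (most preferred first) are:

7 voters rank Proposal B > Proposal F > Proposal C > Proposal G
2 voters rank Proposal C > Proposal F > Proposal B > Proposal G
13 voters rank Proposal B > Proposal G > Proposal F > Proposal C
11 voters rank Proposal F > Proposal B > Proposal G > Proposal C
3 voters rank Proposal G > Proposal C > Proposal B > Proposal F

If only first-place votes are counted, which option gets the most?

First-place vote totals:
  Proposal G: 3
  Proposal B: 20
  Proposal F: 11
  Proposal C: 2
Proposal B has the most first-place votes.

Proposal B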